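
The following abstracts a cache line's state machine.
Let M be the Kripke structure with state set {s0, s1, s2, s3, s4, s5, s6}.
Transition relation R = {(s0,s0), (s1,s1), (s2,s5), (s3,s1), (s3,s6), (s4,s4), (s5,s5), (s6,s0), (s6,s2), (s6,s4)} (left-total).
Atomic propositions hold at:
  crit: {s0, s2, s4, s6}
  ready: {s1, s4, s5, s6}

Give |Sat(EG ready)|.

4

EG ready: greatest fixpoint, start Z0 = {s1, s4, s5, s6}, keep only states in Sat with some successor in Z. Already a fixed point.
Sat(EG ready) = {s1, s4, s5, s6}
|Sat(EG ready)| = |{s1, s4, s5, s6}| = 4.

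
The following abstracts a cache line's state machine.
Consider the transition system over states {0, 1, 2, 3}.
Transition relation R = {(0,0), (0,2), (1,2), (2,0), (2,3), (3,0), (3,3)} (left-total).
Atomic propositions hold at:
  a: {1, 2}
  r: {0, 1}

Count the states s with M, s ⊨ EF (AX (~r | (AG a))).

1

Sat(~r) = {2, 3}
AG a: greatest fixpoint, start Z0 = {1, 2}, keep only states in Sat with every successor in Z. Z1 = {1}; Z2 = ∅; fixed.
Sat(AG a) = ∅
Sat(~r | (AG a)) = {2, 3}
Sat(AX (~r | (AG a))) = {s : every successor in {2, 3}} = {1}
EF (AX (~r | (AG a))): least fixpoint, start Z0 = {1}, add states with some successor in Z. Already a fixed point.
Sat(EF (AX (~r | (AG a)))) = {1}
|Sat(EF (AX (~r | (AG a))))| = |{1}| = 1.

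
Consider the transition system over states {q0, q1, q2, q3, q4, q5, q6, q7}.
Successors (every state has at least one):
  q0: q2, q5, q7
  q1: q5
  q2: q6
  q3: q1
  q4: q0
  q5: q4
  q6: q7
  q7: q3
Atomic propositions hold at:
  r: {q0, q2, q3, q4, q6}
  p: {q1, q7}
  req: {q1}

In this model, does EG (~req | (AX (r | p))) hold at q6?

Sat(~req) = {q0, q2, q3, q4, q5, q6, q7}
Sat(r | p) = {q0, q1, q2, q3, q4, q6, q7}
Sat(AX (r | p)) = {s : every successor in {q0, q1, q2, q3, q4, q6, q7}} = {q2, q3, q4, q5, q6, q7}
Sat(~req | (AX (r | p))) = {q0, q2, q3, q4, q5, q6, q7}
EG (~req | (AX (r | p))): greatest fixpoint, start Z0 = {q0, q2, q3, q4, q5, q6, q7}, keep only states in Sat with some successor in Z. Z1 = {q0, q2, q4, q5, q6, q7}; Z2 = {q0, q2, q4, q5, q6}; Z3 = {q0, q2, q4, q5}; Z4 = {q0, q4, q5}; fixed.
Sat(EG (~req | (AX (r | p)))) = {q0, q4, q5}
q6 ∉ Sat(EG (~req | (AX (r | p)))) = {q0, q4, q5}, so the formula does not hold at q6.

No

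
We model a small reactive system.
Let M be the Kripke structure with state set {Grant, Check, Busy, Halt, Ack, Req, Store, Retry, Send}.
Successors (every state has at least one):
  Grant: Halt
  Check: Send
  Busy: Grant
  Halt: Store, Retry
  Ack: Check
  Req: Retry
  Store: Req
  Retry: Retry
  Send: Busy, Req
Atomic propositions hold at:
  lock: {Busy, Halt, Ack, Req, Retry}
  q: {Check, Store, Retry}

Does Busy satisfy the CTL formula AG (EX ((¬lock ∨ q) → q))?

No

Sat(¬lock) = {Grant, Check, Store, Send}
Sat(¬lock ∨ q) = {Grant, Check, Store, Retry, Send}
Sat((¬lock ∨ q) → q) = {Check, Busy, Halt, Ack, Req, Store, Retry}
Sat(EX ((¬lock ∨ q) → q)) = {s : some successor in {Check, Busy, Halt, Ack, Req, Store, Retry}} = {Grant, Halt, Ack, Req, Store, Retry, Send}
AG (EX ((¬lock ∨ q) → q)): greatest fixpoint, start Z0 = {Grant, Halt, Ack, Req, Store, Retry, Send}, keep only states in Sat with every successor in Z. Z1 = {Grant, Halt, Req, Store, Retry}; fixed.
Sat(AG (EX ((¬lock ∨ q) → q))) = {Grant, Halt, Req, Store, Retry}
Busy ∉ Sat(AG (EX ((¬lock ∨ q) → q))) = {Grant, Halt, Req, Store, Retry}, so the formula does not hold at Busy.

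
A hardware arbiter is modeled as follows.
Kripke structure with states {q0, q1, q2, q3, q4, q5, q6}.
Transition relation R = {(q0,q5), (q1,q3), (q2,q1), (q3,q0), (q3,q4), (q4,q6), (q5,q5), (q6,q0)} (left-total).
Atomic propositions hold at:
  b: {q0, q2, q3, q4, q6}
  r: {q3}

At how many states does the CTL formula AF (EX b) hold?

5

Sat(EX b) = {s : some successor in {q0, q2, q3, q4, q6}} = {q1, q3, q4, q6}
AF (EX b): least fixpoint, start Z0 = {q1, q3, q4, q6}, add states with every successor in Z. Z1 = {q1, q2, q3, q4, q6}; fixed.
Sat(AF (EX b)) = {q1, q2, q3, q4, q6}
|Sat(AF (EX b))| = |{q1, q2, q3, q4, q6}| = 5.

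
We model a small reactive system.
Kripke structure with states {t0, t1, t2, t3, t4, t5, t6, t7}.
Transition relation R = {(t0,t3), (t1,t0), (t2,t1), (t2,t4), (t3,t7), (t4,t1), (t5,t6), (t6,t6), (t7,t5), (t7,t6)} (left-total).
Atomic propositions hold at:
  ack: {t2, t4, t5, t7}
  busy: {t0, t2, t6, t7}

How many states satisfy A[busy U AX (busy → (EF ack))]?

EF ack: least fixpoint, start Z0 = {t2, t4, t5, t7}, add states with some successor in Z. Z1 = {t2, t3, t4, t5, t7}; Z2 = {t0, t2, t3, t4, t5, t7}; Z3 = {t0, t1, t2, t3, t4, t5, t7}; fixed.
Sat(EF ack) = {t0, t1, t2, t3, t4, t5, t7}
Sat(busy → (EF ack)) = {t0, t1, t2, t3, t4, t5, t7}
Sat(AX (busy → (EF ack))) = {s : every successor in {t0, t1, t2, t3, t4, t5, t7}} = {t0, t1, t2, t3, t4}
A[busy U AX (busy → (EF ack))]: least fixpoint, start Z0 = Sat(AX (busy → (EF ack))) = {t0, t1, t2, t3, t4}, add states in Sat(busy) with every successor in Z. Already a fixed point.
Sat(A[busy U AX (busy → (EF ack))]) = {t0, t1, t2, t3, t4}
|Sat(A[busy U AX (busy → (EF ack))])| = |{t0, t1, t2, t3, t4}| = 5.

5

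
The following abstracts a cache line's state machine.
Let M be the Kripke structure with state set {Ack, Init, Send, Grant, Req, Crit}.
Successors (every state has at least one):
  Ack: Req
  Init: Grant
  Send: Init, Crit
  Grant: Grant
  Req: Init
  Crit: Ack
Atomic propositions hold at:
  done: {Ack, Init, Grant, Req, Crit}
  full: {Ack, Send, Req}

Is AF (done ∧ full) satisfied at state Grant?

Sat(done ∧ full) = {Ack, Req}
AF (done ∧ full): least fixpoint, start Z0 = {Ack, Req}, add states with every successor in Z. Z1 = {Ack, Req, Crit}; fixed.
Sat(AF (done ∧ full)) = {Ack, Req, Crit}
Grant ∉ Sat(AF (done ∧ full)) = {Ack, Req, Crit}, so the formula does not hold at Grant.

No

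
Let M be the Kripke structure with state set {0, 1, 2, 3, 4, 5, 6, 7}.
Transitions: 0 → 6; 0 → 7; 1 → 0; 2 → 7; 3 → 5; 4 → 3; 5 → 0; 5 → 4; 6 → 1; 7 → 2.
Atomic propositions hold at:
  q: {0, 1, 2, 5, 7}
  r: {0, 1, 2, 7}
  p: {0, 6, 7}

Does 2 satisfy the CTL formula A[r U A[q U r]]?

Yes

A[q U r]: least fixpoint, start Z0 = Sat(r) = {0, 1, 2, 7}, add states in Sat(q) with every successor in Z. Already a fixed point.
Sat(A[q U r]) = {0, 1, 2, 7}
A[r U A[q U r]]: least fixpoint, start Z0 = Sat(A[q U r]) = {0, 1, 2, 7}, add states in Sat(r) with every successor in Z. Already a fixed point.
Sat(A[r U A[q U r]]) = {0, 1, 2, 7}
2 ∈ Sat(A[r U A[q U r]]) = {0, 1, 2, 7}, so the formula holds at 2.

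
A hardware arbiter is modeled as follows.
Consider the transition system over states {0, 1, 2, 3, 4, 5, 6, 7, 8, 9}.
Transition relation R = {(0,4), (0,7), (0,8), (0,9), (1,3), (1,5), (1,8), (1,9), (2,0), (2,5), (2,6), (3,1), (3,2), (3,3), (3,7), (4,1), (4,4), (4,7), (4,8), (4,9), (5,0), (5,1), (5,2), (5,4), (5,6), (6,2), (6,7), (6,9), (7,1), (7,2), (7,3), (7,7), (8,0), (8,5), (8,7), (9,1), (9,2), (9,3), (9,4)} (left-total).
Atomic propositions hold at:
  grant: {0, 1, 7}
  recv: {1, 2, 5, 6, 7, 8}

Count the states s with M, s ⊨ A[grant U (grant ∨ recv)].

Sat(grant ∨ recv) = {0, 1, 2, 5, 6, 7, 8}
A[grant U (grant ∨ recv)]: least fixpoint, start Z0 = Sat((grant ∨ recv)) = {0, 1, 2, 5, 6, 7, 8}, add states in Sat(grant) with every successor in Z. Already a fixed point.
Sat(A[grant U (grant ∨ recv)]) = {0, 1, 2, 5, 6, 7, 8}
|Sat(A[grant U (grant ∨ recv)])| = |{0, 1, 2, 5, 6, 7, 8}| = 7.

7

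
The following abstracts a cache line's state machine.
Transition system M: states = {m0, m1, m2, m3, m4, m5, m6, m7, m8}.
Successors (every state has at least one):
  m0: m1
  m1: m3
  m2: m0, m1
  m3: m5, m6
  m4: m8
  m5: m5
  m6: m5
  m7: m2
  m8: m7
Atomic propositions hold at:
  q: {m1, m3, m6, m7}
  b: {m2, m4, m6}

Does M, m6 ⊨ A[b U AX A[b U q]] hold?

A[b U q]: least fixpoint, start Z0 = Sat(q) = {m1, m3, m6, m7}, add states in Sat(b) with every successor in Z. Already a fixed point.
Sat(A[b U q]) = {m1, m3, m6, m7}
Sat(AX A[b U q]) = {s : every successor in {m1, m3, m6, m7}} = {m0, m1, m8}
A[b U AX A[b U q]]: least fixpoint, start Z0 = Sat(AX A[b U q]) = {m0, m1, m8}, add states in Sat(b) with every successor in Z. Z1 = {m0, m1, m2, m4, m8}; fixed.
Sat(A[b U AX A[b U q]]) = {m0, m1, m2, m4, m8}
m6 ∉ Sat(A[b U AX A[b U q]]) = {m0, m1, m2, m4, m8}, so the formula does not hold at m6.

No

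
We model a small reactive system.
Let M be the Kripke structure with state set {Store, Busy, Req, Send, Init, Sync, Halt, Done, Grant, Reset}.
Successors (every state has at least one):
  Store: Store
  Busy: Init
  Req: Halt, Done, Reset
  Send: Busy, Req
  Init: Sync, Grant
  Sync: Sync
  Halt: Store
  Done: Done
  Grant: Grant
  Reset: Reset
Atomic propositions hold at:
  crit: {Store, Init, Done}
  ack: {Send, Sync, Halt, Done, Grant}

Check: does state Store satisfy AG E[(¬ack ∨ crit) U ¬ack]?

Sat(¬ack) = {Store, Busy, Req, Init, Reset}
Sat(¬ack ∨ crit) = {Store, Busy, Req, Init, Done, Reset}
E[(¬ack ∨ crit) U ¬ack]: least fixpoint, start Z0 = Sat(¬ack) = {Store, Busy, Req, Init, Reset}, add states in Sat(¬ack ∨ crit) with some successor in Z. Already a fixed point.
Sat(E[(¬ack ∨ crit) U ¬ack]) = {Store, Busy, Req, Init, Reset}
AG E[(¬ack ∨ crit) U ¬ack]: greatest fixpoint, start Z0 = {Store, Busy, Req, Init, Reset}, keep only states in Sat with every successor in Z. Z1 = {Store, Busy, Reset}; Z2 = {Store, Reset}; fixed.
Sat(AG E[(¬ack ∨ crit) U ¬ack]) = {Store, Reset}
Store ∈ Sat(AG E[(¬ack ∨ crit) U ¬ack]) = {Store, Reset}, so the formula holds at Store.

Yes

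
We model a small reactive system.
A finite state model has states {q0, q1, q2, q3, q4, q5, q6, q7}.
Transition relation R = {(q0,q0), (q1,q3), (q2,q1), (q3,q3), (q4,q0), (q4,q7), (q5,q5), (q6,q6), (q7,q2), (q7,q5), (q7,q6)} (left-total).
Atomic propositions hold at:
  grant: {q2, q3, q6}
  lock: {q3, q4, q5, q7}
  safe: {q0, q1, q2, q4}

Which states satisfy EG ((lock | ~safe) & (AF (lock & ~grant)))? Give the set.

{q4, q5, q7}

Sat(~safe) = {q3, q5, q6, q7}
Sat(lock | ~safe) = {q3, q4, q5, q6, q7}
Sat(~grant) = {q0, q1, q4, q5, q7}
Sat(lock & ~grant) = {q4, q5, q7}
AF (lock & ~grant): least fixpoint, start Z0 = {q4, q5, q7}, add states with every successor in Z. Already a fixed point.
Sat(AF (lock & ~grant)) = {q4, q5, q7}
Sat((lock | ~safe) & (AF (lock & ~grant))) = {q4, q5, q7}
EG ((lock | ~safe) & (AF (lock & ~grant))): greatest fixpoint, start Z0 = {q4, q5, q7}, keep only states in Sat with some successor in Z. Already a fixed point.
Sat(EG ((lock | ~safe) & (AF (lock & ~grant)))) = {q4, q5, q7}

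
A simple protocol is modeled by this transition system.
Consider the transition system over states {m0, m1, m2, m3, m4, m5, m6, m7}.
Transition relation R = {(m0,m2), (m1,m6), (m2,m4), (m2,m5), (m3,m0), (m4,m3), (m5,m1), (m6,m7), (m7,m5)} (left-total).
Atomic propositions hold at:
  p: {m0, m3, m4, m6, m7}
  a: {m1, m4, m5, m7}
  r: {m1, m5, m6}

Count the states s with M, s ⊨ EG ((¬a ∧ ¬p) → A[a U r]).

Sat(¬a) = {m0, m2, m3, m6}
Sat(¬p) = {m1, m2, m5}
Sat(¬a ∧ ¬p) = {m2}
A[a U r]: least fixpoint, start Z0 = Sat(r) = {m1, m5, m6}, add states in Sat(a) with every successor in Z. Z1 = {m1, m5, m6, m7}; fixed.
Sat(A[a U r]) = {m1, m5, m6, m7}
Sat((¬a ∧ ¬p) → A[a U r]) = {m0, m1, m3, m4, m5, m6, m7}
EG ((¬a ∧ ¬p) → A[a U r]): greatest fixpoint, start Z0 = {m0, m1, m3, m4, m5, m6, m7}, keep only states in Sat with some successor in Z. Z1 = {m1, m3, m4, m5, m6, m7}; Z2 = {m1, m4, m5, m6, m7}; Z3 = {m1, m5, m6, m7}; fixed.
Sat(EG ((¬a ∧ ¬p) → A[a U r])) = {m1, m5, m6, m7}
|Sat(EG ((¬a ∧ ¬p) → A[a U r]))| = |{m1, m5, m6, m7}| = 4.

4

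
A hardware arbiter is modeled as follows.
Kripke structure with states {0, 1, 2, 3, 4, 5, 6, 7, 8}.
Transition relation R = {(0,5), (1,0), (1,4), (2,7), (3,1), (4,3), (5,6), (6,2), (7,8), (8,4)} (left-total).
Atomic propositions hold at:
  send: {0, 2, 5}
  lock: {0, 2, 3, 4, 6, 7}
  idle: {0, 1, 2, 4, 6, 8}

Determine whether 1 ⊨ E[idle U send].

E[idle U send]: least fixpoint, start Z0 = Sat(send) = {0, 2, 5}, add states in Sat(idle) with some successor in Z. Z1 = {0, 1, 2, 5, 6}; fixed.
Sat(E[idle U send]) = {0, 1, 2, 5, 6}
1 ∈ Sat(E[idle U send]) = {0, 1, 2, 5, 6}, so the formula holds at 1.

Yes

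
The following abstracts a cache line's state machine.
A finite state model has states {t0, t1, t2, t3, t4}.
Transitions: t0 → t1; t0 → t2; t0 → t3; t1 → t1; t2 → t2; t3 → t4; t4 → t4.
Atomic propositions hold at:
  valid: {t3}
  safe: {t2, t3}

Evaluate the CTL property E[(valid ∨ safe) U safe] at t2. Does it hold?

Yes

Sat(valid ∨ safe) = {t2, t3}
E[(valid ∨ safe) U safe]: least fixpoint, start Z0 = Sat(safe) = {t2, t3}, add states in Sat(valid ∨ safe) with some successor in Z. Already a fixed point.
Sat(E[(valid ∨ safe) U safe]) = {t2, t3}
t2 ∈ Sat(E[(valid ∨ safe) U safe]) = {t2, t3}, so the formula holds at t2.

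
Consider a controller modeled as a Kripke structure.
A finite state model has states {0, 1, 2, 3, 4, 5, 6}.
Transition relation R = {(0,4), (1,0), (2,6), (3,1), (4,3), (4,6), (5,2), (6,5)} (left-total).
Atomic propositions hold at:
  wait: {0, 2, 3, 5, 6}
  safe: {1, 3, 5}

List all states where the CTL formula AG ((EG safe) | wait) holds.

EG safe: greatest fixpoint, start Z0 = {1, 3, 5}, keep only states in Sat with some successor in Z. Z1 = {3}; Z2 = ∅; fixed.
Sat(EG safe) = ∅
Sat((EG safe) | wait) = {0, 2, 3, 5, 6}
AG ((EG safe) | wait): greatest fixpoint, start Z0 = {0, 2, 3, 5, 6}, keep only states in Sat with every successor in Z. Z1 = {2, 5, 6}; fixed.
Sat(AG ((EG safe) | wait)) = {2, 5, 6}

{2, 5, 6}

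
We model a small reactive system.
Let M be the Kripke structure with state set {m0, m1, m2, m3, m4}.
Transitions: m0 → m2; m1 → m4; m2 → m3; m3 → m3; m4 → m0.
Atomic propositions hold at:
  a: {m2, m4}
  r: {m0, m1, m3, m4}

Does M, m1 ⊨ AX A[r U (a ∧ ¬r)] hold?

Sat(¬r) = {m2}
Sat(a ∧ ¬r) = {m2}
A[r U (a ∧ ¬r)]: least fixpoint, start Z0 = Sat((a ∧ ¬r)) = {m2}, add states in Sat(r) with every successor in Z. Z1 = {m0, m2}; Z2 = {m0, m2, m4}; Z3 = {m0, m1, m2, m4}; fixed.
Sat(A[r U (a ∧ ¬r)]) = {m0, m1, m2, m4}
Sat(AX A[r U (a ∧ ¬r)]) = {s : every successor in {m0, m1, m2, m4}} = {m0, m1, m4}
m1 ∈ Sat(AX A[r U (a ∧ ¬r)]) = {m0, m1, m4}, so the formula holds at m1.

Yes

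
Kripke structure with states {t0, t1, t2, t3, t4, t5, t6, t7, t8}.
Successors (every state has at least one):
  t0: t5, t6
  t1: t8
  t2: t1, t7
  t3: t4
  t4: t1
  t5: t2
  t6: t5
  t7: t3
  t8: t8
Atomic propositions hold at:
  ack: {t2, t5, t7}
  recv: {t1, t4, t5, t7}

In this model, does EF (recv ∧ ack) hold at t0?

Yes

Sat(recv ∧ ack) = {t5, t7}
EF (recv ∧ ack): least fixpoint, start Z0 = {t5, t7}, add states with some successor in Z. Z1 = {t0, t2, t5, t6, t7}; fixed.
Sat(EF (recv ∧ ack)) = {t0, t2, t5, t6, t7}
t0 ∈ Sat(EF (recv ∧ ack)) = {t0, t2, t5, t6, t7}, so the formula holds at t0.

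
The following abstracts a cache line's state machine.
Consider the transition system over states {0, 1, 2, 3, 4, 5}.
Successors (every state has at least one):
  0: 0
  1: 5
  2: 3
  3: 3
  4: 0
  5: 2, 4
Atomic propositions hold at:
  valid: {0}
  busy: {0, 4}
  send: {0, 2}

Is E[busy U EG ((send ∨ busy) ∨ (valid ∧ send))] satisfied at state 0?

Yes

Sat(send ∨ busy) = {0, 2, 4}
Sat(valid ∧ send) = {0}
Sat((send ∨ busy) ∨ (valid ∧ send)) = {0, 2, 4}
EG ((send ∨ busy) ∨ (valid ∧ send)): greatest fixpoint, start Z0 = {0, 2, 4}, keep only states in Sat with some successor in Z. Z1 = {0, 4}; fixed.
Sat(EG ((send ∨ busy) ∨ (valid ∧ send))) = {0, 4}
E[busy U EG ((send ∨ busy) ∨ (valid ∧ send))]: least fixpoint, start Z0 = Sat(EG ((send ∨ busy) ∨ (valid ∧ send))) = {0, 4}, add states in Sat(busy) with some successor in Z. Already a fixed point.
Sat(E[busy U EG ((send ∨ busy) ∨ (valid ∧ send))]) = {0, 4}
0 ∈ Sat(E[busy U EG ((send ∨ busy) ∨ (valid ∧ send))]) = {0, 4}, so the formula holds at 0.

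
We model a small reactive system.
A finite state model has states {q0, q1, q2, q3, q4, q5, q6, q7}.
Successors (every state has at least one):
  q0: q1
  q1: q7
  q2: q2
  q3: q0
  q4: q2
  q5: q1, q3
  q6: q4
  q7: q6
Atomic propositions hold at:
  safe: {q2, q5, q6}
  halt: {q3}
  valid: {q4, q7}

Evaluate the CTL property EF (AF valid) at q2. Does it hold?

AF valid: least fixpoint, start Z0 = {q4, q7}, add states with every successor in Z. Z1 = {q1, q4, q6, q7}; Z2 = {q0, q1, q4, q6, q7}; Z3 = {q0, q1, q3, q4, q6, q7}; Z4 = {q0, q1, q3, q4, q5, q6, q7}; fixed.
Sat(AF valid) = {q0, q1, q3, q4, q5, q6, q7}
EF (AF valid): least fixpoint, start Z0 = {q0, q1, q3, q4, q5, q6, q7}, add states with some successor in Z. Already a fixed point.
Sat(EF (AF valid)) = {q0, q1, q3, q4, q5, q6, q7}
q2 ∉ Sat(EF (AF valid)) = {q0, q1, q3, q4, q5, q6, q7}, so the formula does not hold at q2.

No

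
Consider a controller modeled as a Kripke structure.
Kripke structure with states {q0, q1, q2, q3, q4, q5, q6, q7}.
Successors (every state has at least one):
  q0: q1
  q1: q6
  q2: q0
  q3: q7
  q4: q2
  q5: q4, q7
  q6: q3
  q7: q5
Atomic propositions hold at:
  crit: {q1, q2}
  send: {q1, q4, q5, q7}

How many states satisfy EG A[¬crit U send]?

6

Sat(¬crit) = {q0, q3, q4, q5, q6, q7}
A[¬crit U send]: least fixpoint, start Z0 = Sat(send) = {q1, q4, q5, q7}, add states in Sat(¬crit) with every successor in Z. Z1 = {q0, q1, q3, q4, q5, q7}; Z2 = {q0, q1, q3, q4, q5, q6, q7}; fixed.
Sat(A[¬crit U send]) = {q0, q1, q3, q4, q5, q6, q7}
EG A[¬crit U send]: greatest fixpoint, start Z0 = {q0, q1, q3, q4, q5, q6, q7}, keep only states in Sat with some successor in Z. Z1 = {q0, q1, q3, q5, q6, q7}; fixed.
Sat(EG A[¬crit U send]) = {q0, q1, q3, q5, q6, q7}
|Sat(EG A[¬crit U send])| = |{q0, q1, q3, q5, q6, q7}| = 6.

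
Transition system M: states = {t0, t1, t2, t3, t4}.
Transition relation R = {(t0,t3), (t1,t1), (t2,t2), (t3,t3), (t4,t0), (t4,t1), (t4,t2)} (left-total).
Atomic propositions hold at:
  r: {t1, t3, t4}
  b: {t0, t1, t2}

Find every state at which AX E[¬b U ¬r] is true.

Sat(¬b) = {t3, t4}
Sat(¬r) = {t0, t2}
E[¬b U ¬r]: least fixpoint, start Z0 = Sat(¬r) = {t0, t2}, add states in Sat(¬b) with some successor in Z. Z1 = {t0, t2, t4}; fixed.
Sat(E[¬b U ¬r]) = {t0, t2, t4}
Sat(AX E[¬b U ¬r]) = {s : every successor in {t0, t2, t4}} = {t2}

{t2}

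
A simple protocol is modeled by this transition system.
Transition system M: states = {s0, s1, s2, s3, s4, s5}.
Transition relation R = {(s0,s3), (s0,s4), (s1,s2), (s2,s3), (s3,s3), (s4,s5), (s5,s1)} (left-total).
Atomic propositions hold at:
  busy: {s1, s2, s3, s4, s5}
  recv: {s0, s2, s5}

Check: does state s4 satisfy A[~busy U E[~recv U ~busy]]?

No

Sat(~busy) = {s0}
Sat(~recv) = {s1, s3, s4}
E[~recv U ~busy]: least fixpoint, start Z0 = Sat(~busy) = {s0}, add states in Sat(~recv) with some successor in Z. Already a fixed point.
Sat(E[~recv U ~busy]) = {s0}
A[~busy U E[~recv U ~busy]]: least fixpoint, start Z0 = Sat(E[~recv U ~busy]) = {s0}, add states in Sat(~busy) with every successor in Z. Already a fixed point.
Sat(A[~busy U E[~recv U ~busy]]) = {s0}
s4 ∉ Sat(A[~busy U E[~recv U ~busy]]) = {s0}, so the formula does not hold at s4.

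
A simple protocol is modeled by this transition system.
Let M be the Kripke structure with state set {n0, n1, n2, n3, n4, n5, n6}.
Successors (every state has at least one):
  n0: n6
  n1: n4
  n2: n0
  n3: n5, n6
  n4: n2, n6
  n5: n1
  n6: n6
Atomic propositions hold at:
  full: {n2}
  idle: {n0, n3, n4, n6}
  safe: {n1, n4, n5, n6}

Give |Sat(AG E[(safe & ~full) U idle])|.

Sat(~full) = {n0, n1, n3, n4, n5, n6}
Sat(safe & ~full) = {n1, n4, n5, n6}
E[(safe & ~full) U idle]: least fixpoint, start Z0 = Sat(idle) = {n0, n3, n4, n6}, add states in Sat(safe & ~full) with some successor in Z. Z1 = {n0, n1, n3, n4, n6}; Z2 = {n0, n1, n3, n4, n5, n6}; fixed.
Sat(E[(safe & ~full) U idle]) = {n0, n1, n3, n4, n5, n6}
AG E[(safe & ~full) U idle]: greatest fixpoint, start Z0 = {n0, n1, n3, n4, n5, n6}, keep only states in Sat with every successor in Z. Z1 = {n0, n1, n3, n5, n6}; Z2 = {n0, n3, n5, n6}; Z3 = {n0, n3, n6}; Z4 = {n0, n6}; fixed.
Sat(AG E[(safe & ~full) U idle]) = {n0, n6}
|Sat(AG E[(safe & ~full) U idle])| = |{n0, n6}| = 2.

2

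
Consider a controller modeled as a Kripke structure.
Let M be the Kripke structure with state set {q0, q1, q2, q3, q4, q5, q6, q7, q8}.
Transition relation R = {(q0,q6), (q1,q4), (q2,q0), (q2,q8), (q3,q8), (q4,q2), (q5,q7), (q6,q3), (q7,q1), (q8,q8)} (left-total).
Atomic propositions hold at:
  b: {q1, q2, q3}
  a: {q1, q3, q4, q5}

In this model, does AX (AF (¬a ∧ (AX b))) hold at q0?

Sat(¬a) = {q0, q2, q6, q7, q8}
Sat(AX b) = {s : every successor in {q1, q2, q3}} = {q4, q6, q7}
Sat(¬a ∧ (AX b)) = {q6, q7}
AF (¬a ∧ (AX b)): least fixpoint, start Z0 = {q6, q7}, add states with every successor in Z. Z1 = {q0, q5, q6, q7}; fixed.
Sat(AF (¬a ∧ (AX b))) = {q0, q5, q6, q7}
Sat(AX (AF (¬a ∧ (AX b)))) = {s : every successor in {q0, q5, q6, q7}} = {q0, q5}
q0 ∈ Sat(AX (AF (¬a ∧ (AX b)))) = {q0, q5}, so the formula holds at q0.

Yes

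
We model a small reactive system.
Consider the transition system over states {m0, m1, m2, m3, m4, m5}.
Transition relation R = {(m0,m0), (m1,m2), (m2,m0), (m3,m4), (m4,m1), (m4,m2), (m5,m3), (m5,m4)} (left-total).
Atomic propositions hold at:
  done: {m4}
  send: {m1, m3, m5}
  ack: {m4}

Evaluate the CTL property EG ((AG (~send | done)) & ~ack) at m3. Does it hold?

Sat(~send) = {m0, m2, m4}
Sat(~send | done) = {m0, m2, m4}
AG (~send | done): greatest fixpoint, start Z0 = {m0, m2, m4}, keep only states in Sat with every successor in Z. Z1 = {m0, m2}; fixed.
Sat(AG (~send | done)) = {m0, m2}
Sat(~ack) = {m0, m1, m2, m3, m5}
Sat((AG (~send | done)) & ~ack) = {m0, m2}
EG ((AG (~send | done)) & ~ack): greatest fixpoint, start Z0 = {m0, m2}, keep only states in Sat with some successor in Z. Already a fixed point.
Sat(EG ((AG (~send | done)) & ~ack)) = {m0, m2}
m3 ∉ Sat(EG ((AG (~send | done)) & ~ack)) = {m0, m2}, so the formula does not hold at m3.

No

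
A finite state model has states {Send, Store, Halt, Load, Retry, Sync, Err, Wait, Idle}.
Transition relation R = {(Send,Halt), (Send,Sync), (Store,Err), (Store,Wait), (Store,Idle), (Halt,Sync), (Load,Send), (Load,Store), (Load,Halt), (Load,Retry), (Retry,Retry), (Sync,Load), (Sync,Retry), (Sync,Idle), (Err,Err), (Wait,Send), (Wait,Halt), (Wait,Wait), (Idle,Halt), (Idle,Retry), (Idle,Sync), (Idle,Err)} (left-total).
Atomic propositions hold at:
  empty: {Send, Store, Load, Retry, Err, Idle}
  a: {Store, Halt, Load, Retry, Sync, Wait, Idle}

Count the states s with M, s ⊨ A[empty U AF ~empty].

Sat(~empty) = {Halt, Sync, Wait}
AF ~empty: least fixpoint, start Z0 = {Halt, Sync, Wait}, add states with every successor in Z. Z1 = {Send, Halt, Sync, Wait}; fixed.
Sat(AF ~empty) = {Send, Halt, Sync, Wait}
A[empty U AF ~empty]: least fixpoint, start Z0 = Sat(AF ~empty) = {Send, Halt, Sync, Wait}, add states in Sat(empty) with every successor in Z. Already a fixed point.
Sat(A[empty U AF ~empty]) = {Send, Halt, Sync, Wait}
|Sat(A[empty U AF ~empty])| = |{Send, Halt, Sync, Wait}| = 4.

4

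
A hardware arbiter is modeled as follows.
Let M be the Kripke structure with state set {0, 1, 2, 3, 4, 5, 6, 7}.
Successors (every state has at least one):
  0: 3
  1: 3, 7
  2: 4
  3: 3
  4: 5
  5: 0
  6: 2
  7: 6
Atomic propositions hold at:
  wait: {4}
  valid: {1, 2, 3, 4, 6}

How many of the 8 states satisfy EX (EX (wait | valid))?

6

Sat(wait | valid) = {1, 2, 3, 4, 6}
Sat(EX (wait | valid)) = {s : some successor in {1, 2, 3, 4, 6}} = {0, 1, 2, 3, 6, 7}
Sat(EX (EX (wait | valid))) = {s : some successor in {0, 1, 2, 3, 6, 7}} = {0, 1, 3, 5, 6, 7}
|Sat(EX (EX (wait | valid)))| = |{0, 1, 3, 5, 6, 7}| = 6.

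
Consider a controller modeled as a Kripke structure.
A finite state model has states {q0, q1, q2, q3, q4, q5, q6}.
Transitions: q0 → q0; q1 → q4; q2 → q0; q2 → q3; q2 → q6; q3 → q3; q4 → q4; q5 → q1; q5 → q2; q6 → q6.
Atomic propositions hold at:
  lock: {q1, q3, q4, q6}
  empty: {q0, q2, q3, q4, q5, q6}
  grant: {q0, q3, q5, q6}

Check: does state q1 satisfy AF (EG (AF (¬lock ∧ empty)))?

No

Sat(¬lock) = {q0, q2, q5}
Sat(¬lock ∧ empty) = {q0, q2, q5}
AF (¬lock ∧ empty): least fixpoint, start Z0 = {q0, q2, q5}, add states with every successor in Z. Already a fixed point.
Sat(AF (¬lock ∧ empty)) = {q0, q2, q5}
EG (AF (¬lock ∧ empty)): greatest fixpoint, start Z0 = {q0, q2, q5}, keep only states in Sat with some successor in Z. Already a fixed point.
Sat(EG (AF (¬lock ∧ empty))) = {q0, q2, q5}
AF (EG (AF (¬lock ∧ empty))): least fixpoint, start Z0 = {q0, q2, q5}, add states with every successor in Z. Already a fixed point.
Sat(AF (EG (AF (¬lock ∧ empty)))) = {q0, q2, q5}
q1 ∉ Sat(AF (EG (AF (¬lock ∧ empty)))) = {q0, q2, q5}, so the formula does not hold at q1.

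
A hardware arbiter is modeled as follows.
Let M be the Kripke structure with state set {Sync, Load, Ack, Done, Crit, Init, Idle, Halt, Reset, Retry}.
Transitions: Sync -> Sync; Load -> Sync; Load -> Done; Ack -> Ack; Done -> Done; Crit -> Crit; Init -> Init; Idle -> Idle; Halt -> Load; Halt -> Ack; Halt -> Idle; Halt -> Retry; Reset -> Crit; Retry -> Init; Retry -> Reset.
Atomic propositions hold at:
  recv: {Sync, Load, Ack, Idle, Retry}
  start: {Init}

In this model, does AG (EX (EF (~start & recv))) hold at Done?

No

Sat(~start) = {Sync, Load, Ack, Done, Crit, Idle, Halt, Reset, Retry}
Sat(~start & recv) = {Sync, Load, Ack, Idle, Retry}
EF (~start & recv): least fixpoint, start Z0 = {Sync, Load, Ack, Idle, Retry}, add states with some successor in Z. Z1 = {Sync, Load, Ack, Idle, Halt, Retry}; fixed.
Sat(EF (~start & recv)) = {Sync, Load, Ack, Idle, Halt, Retry}
Sat(EX (EF (~start & recv))) = {s : some successor in {Sync, Load, Ack, Idle, Halt, Retry}} = {Sync, Load, Ack, Idle, Halt}
AG (EX (EF (~start & recv))): greatest fixpoint, start Z0 = {Sync, Load, Ack, Idle, Halt}, keep only states in Sat with every successor in Z. Z1 = {Sync, Ack, Idle}; fixed.
Sat(AG (EX (EF (~start & recv)))) = {Sync, Ack, Idle}
Done ∉ Sat(AG (EX (EF (~start & recv)))) = {Sync, Ack, Idle}, so the formula does not hold at Done.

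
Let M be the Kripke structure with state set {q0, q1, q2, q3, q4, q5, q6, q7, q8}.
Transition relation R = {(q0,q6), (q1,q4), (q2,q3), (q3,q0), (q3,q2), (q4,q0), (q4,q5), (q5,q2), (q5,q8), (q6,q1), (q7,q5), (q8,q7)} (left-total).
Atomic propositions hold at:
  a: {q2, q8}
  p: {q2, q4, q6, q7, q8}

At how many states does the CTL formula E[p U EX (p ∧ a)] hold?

Sat(p ∧ a) = {q2, q8}
Sat(EX (p ∧ a)) = {s : some successor in {q2, q8}} = {q3, q5}
E[p U EX (p ∧ a)]: least fixpoint, start Z0 = Sat(EX (p ∧ a)) = {q3, q5}, add states in Sat(p) with some successor in Z. Z1 = {q2, q3, q4, q5, q7}; Z2 = {q2, q3, q4, q5, q7, q8}; fixed.
Sat(E[p U EX (p ∧ a)]) = {q2, q3, q4, q5, q7, q8}
|Sat(E[p U EX (p ∧ a)])| = |{q2, q3, q4, q5, q7, q8}| = 6.

6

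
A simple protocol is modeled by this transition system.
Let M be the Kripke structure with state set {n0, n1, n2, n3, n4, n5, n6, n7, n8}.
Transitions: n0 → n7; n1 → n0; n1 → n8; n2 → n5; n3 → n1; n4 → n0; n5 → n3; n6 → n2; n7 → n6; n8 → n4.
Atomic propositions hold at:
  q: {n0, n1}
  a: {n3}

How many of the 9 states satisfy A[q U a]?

1

A[q U a]: least fixpoint, start Z0 = Sat(a) = {n3}, add states in Sat(q) with every successor in Z. Already a fixed point.
Sat(A[q U a]) = {n3}
|Sat(A[q U a])| = |{n3}| = 1.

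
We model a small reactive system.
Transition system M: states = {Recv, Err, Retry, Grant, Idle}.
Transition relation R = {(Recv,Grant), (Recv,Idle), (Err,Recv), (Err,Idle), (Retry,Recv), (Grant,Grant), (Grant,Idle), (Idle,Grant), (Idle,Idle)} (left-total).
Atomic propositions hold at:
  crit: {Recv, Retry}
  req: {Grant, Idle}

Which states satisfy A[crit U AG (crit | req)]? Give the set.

Sat(crit | req) = {Recv, Retry, Grant, Idle}
AG (crit | req): greatest fixpoint, start Z0 = {Recv, Retry, Grant, Idle}, keep only states in Sat with every successor in Z. Already a fixed point.
Sat(AG (crit | req)) = {Recv, Retry, Grant, Idle}
A[crit U AG (crit | req)]: least fixpoint, start Z0 = Sat(AG (crit | req)) = {Recv, Retry, Grant, Idle}, add states in Sat(crit) with every successor in Z. Already a fixed point.
Sat(A[crit U AG (crit | req)]) = {Recv, Retry, Grant, Idle}

{Recv, Retry, Grant, Idle}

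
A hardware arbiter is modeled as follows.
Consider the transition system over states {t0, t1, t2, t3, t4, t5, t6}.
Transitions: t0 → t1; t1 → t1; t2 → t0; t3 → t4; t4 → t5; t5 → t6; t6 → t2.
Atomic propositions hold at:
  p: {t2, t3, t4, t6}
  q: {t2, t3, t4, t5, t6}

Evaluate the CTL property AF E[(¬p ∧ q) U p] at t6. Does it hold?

Sat(¬p) = {t0, t1, t5}
Sat(¬p ∧ q) = {t5}
E[(¬p ∧ q) U p]: least fixpoint, start Z0 = Sat(p) = {t2, t3, t4, t6}, add states in Sat(¬p ∧ q) with some successor in Z. Z1 = {t2, t3, t4, t5, t6}; fixed.
Sat(E[(¬p ∧ q) U p]) = {t2, t3, t4, t5, t6}
AF E[(¬p ∧ q) U p]: least fixpoint, start Z0 = {t2, t3, t4, t5, t6}, add states with every successor in Z. Already a fixed point.
Sat(AF E[(¬p ∧ q) U p]) = {t2, t3, t4, t5, t6}
t6 ∈ Sat(AF E[(¬p ∧ q) U p]) = {t2, t3, t4, t5, t6}, so the formula holds at t6.

Yes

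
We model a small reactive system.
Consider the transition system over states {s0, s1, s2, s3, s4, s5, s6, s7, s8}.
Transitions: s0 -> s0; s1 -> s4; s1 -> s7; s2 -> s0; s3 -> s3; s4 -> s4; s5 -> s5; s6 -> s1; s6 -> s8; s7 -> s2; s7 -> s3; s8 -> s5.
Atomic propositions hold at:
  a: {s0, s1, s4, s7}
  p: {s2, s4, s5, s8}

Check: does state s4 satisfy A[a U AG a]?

Yes

AG a: greatest fixpoint, start Z0 = {s0, s1, s4, s7}, keep only states in Sat with every successor in Z. Z1 = {s0, s1, s4}; Z2 = {s0, s4}; fixed.
Sat(AG a) = {s0, s4}
A[a U AG a]: least fixpoint, start Z0 = Sat(AG a) = {s0, s4}, add states in Sat(a) with every successor in Z. Already a fixed point.
Sat(A[a U AG a]) = {s0, s4}
s4 ∈ Sat(A[a U AG a]) = {s0, s4}, so the formula holds at s4.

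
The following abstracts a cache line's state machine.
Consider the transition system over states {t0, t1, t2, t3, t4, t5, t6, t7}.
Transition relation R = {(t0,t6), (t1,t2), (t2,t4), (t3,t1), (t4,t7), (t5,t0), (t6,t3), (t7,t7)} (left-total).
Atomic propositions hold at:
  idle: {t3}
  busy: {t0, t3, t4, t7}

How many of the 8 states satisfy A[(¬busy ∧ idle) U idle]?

1

Sat(¬busy) = {t1, t2, t5, t6}
Sat(¬busy ∧ idle) = ∅
A[(¬busy ∧ idle) U idle]: least fixpoint, start Z0 = Sat(idle) = {t3}, add states in Sat(¬busy ∧ idle) with every successor in Z. Already a fixed point.
Sat(A[(¬busy ∧ idle) U idle]) = {t3}
|Sat(A[(¬busy ∧ idle) U idle])| = |{t3}| = 1.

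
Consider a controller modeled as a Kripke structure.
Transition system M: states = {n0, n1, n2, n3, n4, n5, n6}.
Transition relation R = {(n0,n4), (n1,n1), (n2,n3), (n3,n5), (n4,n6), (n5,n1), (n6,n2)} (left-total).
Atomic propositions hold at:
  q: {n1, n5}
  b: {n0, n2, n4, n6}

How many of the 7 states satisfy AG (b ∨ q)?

Sat(b ∨ q) = {n0, n1, n2, n4, n5, n6}
AG (b ∨ q): greatest fixpoint, start Z0 = {n0, n1, n2, n4, n5, n6}, keep only states in Sat with every successor in Z. Z1 = {n0, n1, n4, n5, n6}; Z2 = {n0, n1, n4, n5}; Z3 = {n0, n1, n5}; Z4 = {n1, n5}; fixed.
Sat(AG (b ∨ q)) = {n1, n5}
|Sat(AG (b ∨ q))| = |{n1, n5}| = 2.

2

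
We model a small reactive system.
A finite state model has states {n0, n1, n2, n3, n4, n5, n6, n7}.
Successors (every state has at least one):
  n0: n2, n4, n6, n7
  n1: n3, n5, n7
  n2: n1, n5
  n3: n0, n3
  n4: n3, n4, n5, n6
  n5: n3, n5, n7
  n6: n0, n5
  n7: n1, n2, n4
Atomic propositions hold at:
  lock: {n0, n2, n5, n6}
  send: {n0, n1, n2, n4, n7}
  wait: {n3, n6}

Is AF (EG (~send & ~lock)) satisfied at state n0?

Sat(~send) = {n3, n5, n6}
Sat(~lock) = {n1, n3, n4, n7}
Sat(~send & ~lock) = {n3}
EG (~send & ~lock): greatest fixpoint, start Z0 = {n3}, keep only states in Sat with some successor in Z. Already a fixed point.
Sat(EG (~send & ~lock)) = {n3}
AF (EG (~send & ~lock)): least fixpoint, start Z0 = {n3}, add states with every successor in Z. Already a fixed point.
Sat(AF (EG (~send & ~lock))) = {n3}
n0 ∉ Sat(AF (EG (~send & ~lock))) = {n3}, so the formula does not hold at n0.

No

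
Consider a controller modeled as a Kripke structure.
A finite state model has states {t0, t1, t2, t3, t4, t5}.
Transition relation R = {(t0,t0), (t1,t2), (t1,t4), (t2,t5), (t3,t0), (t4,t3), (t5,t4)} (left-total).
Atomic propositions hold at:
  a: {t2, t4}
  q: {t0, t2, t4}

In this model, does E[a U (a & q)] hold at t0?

No

Sat(a & q) = {t2, t4}
E[a U (a & q)]: least fixpoint, start Z0 = Sat((a & q)) = {t2, t4}, add states in Sat(a) with some successor in Z. Already a fixed point.
Sat(E[a U (a & q)]) = {t2, t4}
t0 ∉ Sat(E[a U (a & q)]) = {t2, t4}, so the formula does not hold at t0.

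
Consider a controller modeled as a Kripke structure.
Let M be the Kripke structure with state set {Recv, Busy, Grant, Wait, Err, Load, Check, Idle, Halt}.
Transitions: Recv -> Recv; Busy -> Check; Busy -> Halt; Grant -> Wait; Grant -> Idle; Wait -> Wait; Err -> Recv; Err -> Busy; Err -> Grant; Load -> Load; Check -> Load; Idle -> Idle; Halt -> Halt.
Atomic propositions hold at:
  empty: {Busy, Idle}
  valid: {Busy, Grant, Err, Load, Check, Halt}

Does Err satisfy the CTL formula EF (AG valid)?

Yes

AG valid: greatest fixpoint, start Z0 = {Busy, Grant, Err, Load, Check, Halt}, keep only states in Sat with every successor in Z. Z1 = {Busy, Load, Check, Halt}; fixed.
Sat(AG valid) = {Busy, Load, Check, Halt}
EF (AG valid): least fixpoint, start Z0 = {Busy, Load, Check, Halt}, add states with some successor in Z. Z1 = {Busy, Err, Load, Check, Halt}; fixed.
Sat(EF (AG valid)) = {Busy, Err, Load, Check, Halt}
Err ∈ Sat(EF (AG valid)) = {Busy, Err, Load, Check, Halt}, so the formula holds at Err.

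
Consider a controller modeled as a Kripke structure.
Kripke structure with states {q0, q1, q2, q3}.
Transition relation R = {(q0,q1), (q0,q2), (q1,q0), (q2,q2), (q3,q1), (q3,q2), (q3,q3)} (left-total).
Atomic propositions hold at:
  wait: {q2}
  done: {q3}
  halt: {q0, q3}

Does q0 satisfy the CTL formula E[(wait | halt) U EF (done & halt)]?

Sat(wait | halt) = {q0, q2, q3}
Sat(done & halt) = {q3}
EF (done & halt): least fixpoint, start Z0 = {q3}, add states with some successor in Z. Already a fixed point.
Sat(EF (done & halt)) = {q3}
E[(wait | halt) U EF (done & halt)]: least fixpoint, start Z0 = Sat(EF (done & halt)) = {q3}, add states in Sat(wait | halt) with some successor in Z. Already a fixed point.
Sat(E[(wait | halt) U EF (done & halt)]) = {q3}
q0 ∉ Sat(E[(wait | halt) U EF (done & halt)]) = {q3}, so the formula does not hold at q0.

No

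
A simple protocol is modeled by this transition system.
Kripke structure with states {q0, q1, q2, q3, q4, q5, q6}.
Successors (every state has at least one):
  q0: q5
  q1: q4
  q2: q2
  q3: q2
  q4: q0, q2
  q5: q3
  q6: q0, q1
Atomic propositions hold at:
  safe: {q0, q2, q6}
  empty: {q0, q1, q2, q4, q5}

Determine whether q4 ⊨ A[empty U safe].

Yes

A[empty U safe]: least fixpoint, start Z0 = Sat(safe) = {q0, q2, q6}, add states in Sat(empty) with every successor in Z. Z1 = {q0, q2, q4, q6}; Z2 = {q0, q1, q2, q4, q6}; fixed.
Sat(A[empty U safe]) = {q0, q1, q2, q4, q6}
q4 ∈ Sat(A[empty U safe]) = {q0, q1, q2, q4, q6}, so the formula holds at q4.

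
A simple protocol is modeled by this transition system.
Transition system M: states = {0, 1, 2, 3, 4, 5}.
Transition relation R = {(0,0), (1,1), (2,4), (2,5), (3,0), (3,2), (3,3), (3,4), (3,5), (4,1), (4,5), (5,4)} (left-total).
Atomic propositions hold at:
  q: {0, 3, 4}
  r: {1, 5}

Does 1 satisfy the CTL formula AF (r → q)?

Sat(r → q) = {0, 2, 3, 4}
AF (r → q): least fixpoint, start Z0 = {0, 2, 3, 4}, add states with every successor in Z. Z1 = {0, 2, 3, 4, 5}; fixed.
Sat(AF (r → q)) = {0, 2, 3, 4, 5}
1 ∉ Sat(AF (r → q)) = {0, 2, 3, 4, 5}, so the formula does not hold at 1.

No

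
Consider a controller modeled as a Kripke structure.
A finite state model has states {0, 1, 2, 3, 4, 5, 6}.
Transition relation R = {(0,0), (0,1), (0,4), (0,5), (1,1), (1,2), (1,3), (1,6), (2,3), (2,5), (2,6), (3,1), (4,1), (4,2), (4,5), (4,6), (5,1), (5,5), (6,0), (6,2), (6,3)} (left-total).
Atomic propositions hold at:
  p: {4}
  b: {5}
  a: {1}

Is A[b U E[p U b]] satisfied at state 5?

E[p U b]: least fixpoint, start Z0 = Sat(b) = {5}, add states in Sat(p) with some successor in Z. Z1 = {4, 5}; fixed.
Sat(E[p U b]) = {4, 5}
A[b U E[p U b]]: least fixpoint, start Z0 = Sat(E[p U b]) = {4, 5}, add states in Sat(b) with every successor in Z. Already a fixed point.
Sat(A[b U E[p U b]]) = {4, 5}
5 ∈ Sat(A[b U E[p U b]]) = {4, 5}, so the formula holds at 5.

Yes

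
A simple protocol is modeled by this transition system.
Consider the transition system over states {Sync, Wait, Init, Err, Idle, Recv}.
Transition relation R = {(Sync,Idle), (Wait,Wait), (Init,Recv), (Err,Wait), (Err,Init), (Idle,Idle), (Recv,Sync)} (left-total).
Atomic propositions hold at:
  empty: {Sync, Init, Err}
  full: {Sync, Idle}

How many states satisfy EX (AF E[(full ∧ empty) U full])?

5

Sat(full ∧ empty) = {Sync}
E[(full ∧ empty) U full]: least fixpoint, start Z0 = Sat(full) = {Sync, Idle}, add states in Sat(full ∧ empty) with some successor in Z. Already a fixed point.
Sat(E[(full ∧ empty) U full]) = {Sync, Idle}
AF E[(full ∧ empty) U full]: least fixpoint, start Z0 = {Sync, Idle}, add states with every successor in Z. Z1 = {Sync, Idle, Recv}; Z2 = {Sync, Init, Idle, Recv}; fixed.
Sat(AF E[(full ∧ empty) U full]) = {Sync, Init, Idle, Recv}
Sat(EX (AF E[(full ∧ empty) U full])) = {s : some successor in {Sync, Init, Idle, Recv}} = {Sync, Init, Err, Idle, Recv}
|Sat(EX (AF E[(full ∧ empty) U full]))| = |{Sync, Init, Err, Idle, Recv}| = 5.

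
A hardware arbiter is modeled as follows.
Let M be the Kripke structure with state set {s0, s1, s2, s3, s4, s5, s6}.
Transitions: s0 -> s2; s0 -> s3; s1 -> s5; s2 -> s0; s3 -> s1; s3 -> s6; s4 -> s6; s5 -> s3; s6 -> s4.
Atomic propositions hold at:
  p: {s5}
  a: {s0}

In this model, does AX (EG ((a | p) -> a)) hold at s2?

Sat(a | p) = {s0, s5}
Sat((a | p) -> a) = {s0, s1, s2, s3, s4, s6}
EG ((a | p) -> a): greatest fixpoint, start Z0 = {s0, s1, s2, s3, s4, s6}, keep only states in Sat with some successor in Z. Z1 = {s0, s2, s3, s4, s6}; fixed.
Sat(EG ((a | p) -> a)) = {s0, s2, s3, s4, s6}
Sat(AX (EG ((a | p) -> a))) = {s : every successor in {s0, s2, s3, s4, s6}} = {s0, s2, s4, s5, s6}
s2 ∈ Sat(AX (EG ((a | p) -> a))) = {s0, s2, s4, s5, s6}, so the formula holds at s2.

Yes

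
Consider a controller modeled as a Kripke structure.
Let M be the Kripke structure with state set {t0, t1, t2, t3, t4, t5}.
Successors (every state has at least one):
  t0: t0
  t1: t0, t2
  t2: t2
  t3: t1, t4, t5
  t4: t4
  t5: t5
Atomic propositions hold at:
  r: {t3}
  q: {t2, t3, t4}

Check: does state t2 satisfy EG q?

EG q: greatest fixpoint, start Z0 = {t2, t3, t4}, keep only states in Sat with some successor in Z. Already a fixed point.
Sat(EG q) = {t2, t3, t4}
t2 ∈ Sat(EG q) = {t2, t3, t4}, so the formula holds at t2.

Yes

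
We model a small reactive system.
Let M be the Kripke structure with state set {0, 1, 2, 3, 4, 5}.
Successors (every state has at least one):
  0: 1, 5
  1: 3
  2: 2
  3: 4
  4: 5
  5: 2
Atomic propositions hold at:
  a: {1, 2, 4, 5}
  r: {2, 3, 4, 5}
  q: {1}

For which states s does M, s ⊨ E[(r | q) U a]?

{1, 2, 3, 4, 5}

Sat(r | q) = {1, 2, 3, 4, 5}
E[(r | q) U a]: least fixpoint, start Z0 = Sat(a) = {1, 2, 4, 5}, add states in Sat(r | q) with some successor in Z. Z1 = {1, 2, 3, 4, 5}; fixed.
Sat(E[(r | q) U a]) = {1, 2, 3, 4, 5}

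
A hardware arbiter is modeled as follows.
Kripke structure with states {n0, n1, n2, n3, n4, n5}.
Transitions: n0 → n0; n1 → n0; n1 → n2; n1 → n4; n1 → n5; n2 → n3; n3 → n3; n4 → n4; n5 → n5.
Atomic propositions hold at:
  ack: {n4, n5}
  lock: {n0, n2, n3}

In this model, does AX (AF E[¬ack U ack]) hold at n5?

Sat(¬ack) = {n0, n1, n2, n3}
E[¬ack U ack]: least fixpoint, start Z0 = Sat(ack) = {n4, n5}, add states in Sat(¬ack) with some successor in Z. Z1 = {n1, n4, n5}; fixed.
Sat(E[¬ack U ack]) = {n1, n4, n5}
AF E[¬ack U ack]: least fixpoint, start Z0 = {n1, n4, n5}, add states with every successor in Z. Already a fixed point.
Sat(AF E[¬ack U ack]) = {n1, n4, n5}
Sat(AX (AF E[¬ack U ack])) = {s : every successor in {n1, n4, n5}} = {n4, n5}
n5 ∈ Sat(AX (AF E[¬ack U ack])) = {n4, n5}, so the formula holds at n5.

Yes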